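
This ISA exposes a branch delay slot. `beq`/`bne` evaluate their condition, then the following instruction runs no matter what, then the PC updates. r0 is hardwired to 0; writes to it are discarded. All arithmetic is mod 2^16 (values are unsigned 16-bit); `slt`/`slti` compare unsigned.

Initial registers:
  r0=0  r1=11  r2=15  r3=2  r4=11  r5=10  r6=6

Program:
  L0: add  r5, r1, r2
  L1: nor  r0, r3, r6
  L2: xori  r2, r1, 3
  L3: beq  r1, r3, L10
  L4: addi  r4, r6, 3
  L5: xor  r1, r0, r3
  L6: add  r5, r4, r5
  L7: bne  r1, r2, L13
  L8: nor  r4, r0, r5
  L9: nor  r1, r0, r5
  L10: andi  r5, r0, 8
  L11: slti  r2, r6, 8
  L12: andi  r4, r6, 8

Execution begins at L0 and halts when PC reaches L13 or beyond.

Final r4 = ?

65500

[0] add  r5, r1, r2  →  {r0:0, r1:11, r2:15, r3:2, r4:11, r5:26, r6:6}
[1] nor  r0, r3, r6  →  {r0:0, r1:11, r2:15, r3:2, r4:11, r5:26, r6:6}
[2] xori  r2, r1, 3  →  {r0:0, r1:11, r2:8, r3:2, r4:11, r5:26, r6:6}
[3] beq  r1, r3, L10  →  {r0:0, r1:11, r2:8, r3:2, r4:11, r5:26, r6:6}  ⟨branch fallthrough⟩
[4] addi  r4, r6, 3  →  {r0:0, r1:11, r2:8, r3:2, r4:9, r5:26, r6:6}
[5] xor  r1, r0, r3  →  {r0:0, r1:2, r2:8, r3:2, r4:9, r5:26, r6:6}
[6] add  r5, r4, r5  →  {r0:0, r1:2, r2:8, r3:2, r4:9, r5:35, r6:6}
[7] bne  r1, r2, L13  →  {r0:0, r1:2, r2:8, r3:2, r4:9, r5:35, r6:6}  ⟨branch taken⟩
[8] nor  r4, r0, r5  →  {r0:0, r1:2, r2:8, r3:2, r4:65500, r5:35, r6:6}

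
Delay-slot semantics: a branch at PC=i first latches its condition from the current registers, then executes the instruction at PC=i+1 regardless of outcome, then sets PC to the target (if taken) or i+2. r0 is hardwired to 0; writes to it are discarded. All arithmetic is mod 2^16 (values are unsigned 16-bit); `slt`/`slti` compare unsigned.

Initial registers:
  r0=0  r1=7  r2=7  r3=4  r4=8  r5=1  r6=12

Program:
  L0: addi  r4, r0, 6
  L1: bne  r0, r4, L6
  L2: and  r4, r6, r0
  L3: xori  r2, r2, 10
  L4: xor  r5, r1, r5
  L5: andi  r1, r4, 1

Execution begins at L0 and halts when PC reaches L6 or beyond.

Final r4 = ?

0

[0] addi  r4, r0, 6  →  {r0:0, r1:7, r2:7, r3:4, r4:6, r5:1, r6:12}
[1] bne  r0, r4, L6  →  {r0:0, r1:7, r2:7, r3:4, r4:6, r5:1, r6:12}  ⟨branch taken⟩
[2] and  r4, r6, r0  →  {r0:0, r1:7, r2:7, r3:4, r4:0, r5:1, r6:12}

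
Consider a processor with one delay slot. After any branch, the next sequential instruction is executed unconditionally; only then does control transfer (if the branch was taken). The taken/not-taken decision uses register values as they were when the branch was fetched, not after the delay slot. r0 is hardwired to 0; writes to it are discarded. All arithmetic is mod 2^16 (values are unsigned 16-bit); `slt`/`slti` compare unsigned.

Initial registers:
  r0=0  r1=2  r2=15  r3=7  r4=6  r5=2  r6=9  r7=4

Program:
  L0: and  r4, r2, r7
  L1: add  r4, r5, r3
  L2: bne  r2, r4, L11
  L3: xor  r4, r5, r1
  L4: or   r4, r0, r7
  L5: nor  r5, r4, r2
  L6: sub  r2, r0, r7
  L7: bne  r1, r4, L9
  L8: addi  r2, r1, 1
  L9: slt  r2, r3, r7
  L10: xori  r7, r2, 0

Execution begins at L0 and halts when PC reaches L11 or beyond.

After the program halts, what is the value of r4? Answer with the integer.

#0 and  r4, r2, r7 ; 0/2/15/7/4/2/9/4
#1 add  r4, r5, r3 ; 0/2/15/7/9/2/9/4
#2 bne  r2, r4, L11 ; 0/2/15/7/9/2/9/4 ; →target
#3 xor  r4, r5, r1 ; 0/2/15/7/0/2/9/4

0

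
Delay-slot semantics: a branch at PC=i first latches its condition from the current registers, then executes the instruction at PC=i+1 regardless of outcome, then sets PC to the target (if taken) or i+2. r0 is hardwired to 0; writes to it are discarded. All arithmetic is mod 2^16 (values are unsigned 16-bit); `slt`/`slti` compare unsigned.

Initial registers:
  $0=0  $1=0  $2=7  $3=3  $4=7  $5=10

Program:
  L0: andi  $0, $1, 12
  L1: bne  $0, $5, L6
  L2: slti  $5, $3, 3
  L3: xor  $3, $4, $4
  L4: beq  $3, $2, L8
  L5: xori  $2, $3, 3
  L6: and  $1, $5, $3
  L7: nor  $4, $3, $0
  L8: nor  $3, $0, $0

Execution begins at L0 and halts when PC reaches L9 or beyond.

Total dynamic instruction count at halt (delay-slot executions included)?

PC=0  andi  $0, $1, 12       | $0=0 $1=0 $2=7 $3=3 $4=7 $5=10
PC=1  bne  $0, $5, L6        | $0=0 $1=0 $2=7 $3=3 $4=7 $5=10  [TAKEN]
PC=2  slti  $5, $3, 3        | $0=0 $1=0 $2=7 $3=3 $4=7 $5=0
PC=6  and  $1, $5, $3        | $0=0 $1=0 $2=7 $3=3 $4=7 $5=0
PC=7  nor  $4, $3, $0        | $0=0 $1=0 $2=7 $3=3 $4=65532 $5=0
PC=8  nor  $3, $0, $0        | $0=0 $1=0 $2=7 $3=65535 $4=65532 $5=0

6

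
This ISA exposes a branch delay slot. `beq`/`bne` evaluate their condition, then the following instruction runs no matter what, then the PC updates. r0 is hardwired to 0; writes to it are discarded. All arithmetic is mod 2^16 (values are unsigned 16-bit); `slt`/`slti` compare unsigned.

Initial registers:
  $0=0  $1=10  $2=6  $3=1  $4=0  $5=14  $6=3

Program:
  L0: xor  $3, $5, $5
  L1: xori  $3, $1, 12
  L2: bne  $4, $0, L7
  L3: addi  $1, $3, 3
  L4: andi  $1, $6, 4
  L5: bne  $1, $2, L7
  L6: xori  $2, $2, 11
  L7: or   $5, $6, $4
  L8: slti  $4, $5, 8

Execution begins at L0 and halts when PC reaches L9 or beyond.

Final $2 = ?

PC=0  xor  $3, $5, $5        | $0=0 $1=10 $2=6 $3=0 $4=0 $5=14 $6=3
PC=1  xori  $3, $1, 12       | $0=0 $1=10 $2=6 $3=6 $4=0 $5=14 $6=3
PC=2  bne  $4, $0, L7        | $0=0 $1=10 $2=6 $3=6 $4=0 $5=14 $6=3  [not taken]
PC=3  addi  $1, $3, 3        | $0=0 $1=9 $2=6 $3=6 $4=0 $5=14 $6=3
PC=4  andi  $1, $6, 4        | $0=0 $1=0 $2=6 $3=6 $4=0 $5=14 $6=3
PC=5  bne  $1, $2, L7        | $0=0 $1=0 $2=6 $3=6 $4=0 $5=14 $6=3  [TAKEN]
PC=6  xori  $2, $2, 11       | $0=0 $1=0 $2=13 $3=6 $4=0 $5=14 $6=3
PC=7  or   $5, $6, $4        | $0=0 $1=0 $2=13 $3=6 $4=0 $5=3 $6=3
PC=8  slti  $4, $5, 8        | $0=0 $1=0 $2=13 $3=6 $4=1 $5=3 $6=3

13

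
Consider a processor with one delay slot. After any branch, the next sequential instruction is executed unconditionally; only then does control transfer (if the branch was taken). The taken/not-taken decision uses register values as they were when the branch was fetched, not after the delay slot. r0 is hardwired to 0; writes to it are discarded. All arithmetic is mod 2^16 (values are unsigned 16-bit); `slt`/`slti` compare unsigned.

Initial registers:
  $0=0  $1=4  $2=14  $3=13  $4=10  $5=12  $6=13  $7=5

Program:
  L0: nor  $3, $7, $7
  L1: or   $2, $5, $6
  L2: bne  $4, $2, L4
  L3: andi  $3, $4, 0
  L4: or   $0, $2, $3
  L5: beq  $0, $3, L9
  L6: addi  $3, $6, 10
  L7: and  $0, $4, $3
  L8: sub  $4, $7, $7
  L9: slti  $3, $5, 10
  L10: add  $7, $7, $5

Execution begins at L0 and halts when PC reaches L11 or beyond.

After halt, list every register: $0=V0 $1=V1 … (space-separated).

$0=0 $1=4 $2=13 $3=0 $4=10 $5=12 $6=13 $7=17

  step pc=0: nor  $3, $7, $7  regs=(0,4,14,65530,10,12,13,5)
  step pc=1: or   $2, $5, $6  regs=(0,4,13,65530,10,12,13,5)
  step pc=2: bne  $4, $2, L4  cond=T  regs=(0,4,13,65530,10,12,13,5)
  step pc=3: andi  $3, $4, 0  regs=(0,4,13,0,10,12,13,5)
  step pc=4: or   $0, $2, $3  regs=(0,4,13,0,10,12,13,5)
  step pc=5: beq  $0, $3, L9  cond=T  regs=(0,4,13,0,10,12,13,5)
  step pc=6: addi  $3, $6, 10  regs=(0,4,13,23,10,12,13,5)
  step pc=9: slti  $3, $5, 10  regs=(0,4,13,0,10,12,13,5)
  step pc=10: add  $7, $7, $5  regs=(0,4,13,0,10,12,13,17)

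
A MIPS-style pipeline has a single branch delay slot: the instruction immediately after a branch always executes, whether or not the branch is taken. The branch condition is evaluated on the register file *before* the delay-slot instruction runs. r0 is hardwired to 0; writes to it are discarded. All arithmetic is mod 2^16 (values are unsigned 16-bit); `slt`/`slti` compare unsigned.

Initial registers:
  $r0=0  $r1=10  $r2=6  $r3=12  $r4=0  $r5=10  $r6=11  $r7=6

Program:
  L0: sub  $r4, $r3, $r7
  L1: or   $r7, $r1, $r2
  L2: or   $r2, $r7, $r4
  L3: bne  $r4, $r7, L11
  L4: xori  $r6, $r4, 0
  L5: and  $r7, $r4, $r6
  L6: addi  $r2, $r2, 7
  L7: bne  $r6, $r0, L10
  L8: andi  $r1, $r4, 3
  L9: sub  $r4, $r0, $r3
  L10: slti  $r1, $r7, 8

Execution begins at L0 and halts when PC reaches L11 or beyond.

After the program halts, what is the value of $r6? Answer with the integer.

[0] sub  $r4, $r3, $r7  →  {$r0:0, $r1:10, $r2:6, $r3:12, $r4:6, $r5:10, $r6:11, $r7:6}
[1] or   $r7, $r1, $r2  →  {$r0:0, $r1:10, $r2:6, $r3:12, $r4:6, $r5:10, $r6:11, $r7:14}
[2] or   $r2, $r7, $r4  →  {$r0:0, $r1:10, $r2:14, $r3:12, $r4:6, $r5:10, $r6:11, $r7:14}
[3] bne  $r4, $r7, L11  →  {$r0:0, $r1:10, $r2:14, $r3:12, $r4:6, $r5:10, $r6:11, $r7:14}  ⟨branch taken⟩
[4] xori  $r6, $r4, 0  →  {$r0:0, $r1:10, $r2:14, $r3:12, $r4:6, $r5:10, $r6:6, $r7:14}

6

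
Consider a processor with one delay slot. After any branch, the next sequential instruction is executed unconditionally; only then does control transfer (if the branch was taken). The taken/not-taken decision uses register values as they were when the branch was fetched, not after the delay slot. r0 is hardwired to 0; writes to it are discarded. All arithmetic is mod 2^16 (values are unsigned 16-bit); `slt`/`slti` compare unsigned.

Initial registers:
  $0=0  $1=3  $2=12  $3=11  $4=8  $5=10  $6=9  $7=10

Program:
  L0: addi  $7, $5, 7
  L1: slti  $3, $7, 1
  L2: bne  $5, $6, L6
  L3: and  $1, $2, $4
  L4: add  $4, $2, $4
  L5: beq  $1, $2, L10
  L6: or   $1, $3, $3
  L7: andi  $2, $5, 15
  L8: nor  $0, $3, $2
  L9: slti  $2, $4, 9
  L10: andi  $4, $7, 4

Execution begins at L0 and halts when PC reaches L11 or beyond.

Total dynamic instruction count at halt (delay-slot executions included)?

9

#0 addi  $7, $5, 7 ; 0/3/12/11/8/10/9/17
#1 slti  $3, $7, 1 ; 0/3/12/0/8/10/9/17
#2 bne  $5, $6, L6 ; 0/3/12/0/8/10/9/17 ; →target
#3 and  $1, $2, $4 ; 0/8/12/0/8/10/9/17
#6 or   $1, $3, $3 ; 0/0/12/0/8/10/9/17
#7 andi  $2, $5, 15 ; 0/0/10/0/8/10/9/17
#8 nor  $0, $3, $2 ; 0/0/10/0/8/10/9/17
#9 slti  $2, $4, 9 ; 0/0/1/0/8/10/9/17
#10 andi  $4, $7, 4 ; 0/0/1/0/0/10/9/17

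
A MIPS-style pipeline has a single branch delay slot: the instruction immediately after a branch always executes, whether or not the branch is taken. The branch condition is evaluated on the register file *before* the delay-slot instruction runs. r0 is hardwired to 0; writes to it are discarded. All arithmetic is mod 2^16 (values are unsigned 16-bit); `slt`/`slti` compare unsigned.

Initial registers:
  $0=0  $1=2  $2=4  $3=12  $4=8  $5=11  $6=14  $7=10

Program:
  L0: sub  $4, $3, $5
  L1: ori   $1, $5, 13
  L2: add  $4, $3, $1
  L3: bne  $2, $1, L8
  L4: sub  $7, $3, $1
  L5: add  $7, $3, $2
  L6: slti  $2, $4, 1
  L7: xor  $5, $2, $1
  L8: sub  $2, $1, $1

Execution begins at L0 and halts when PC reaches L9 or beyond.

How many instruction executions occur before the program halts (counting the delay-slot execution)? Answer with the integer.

PC=0  sub  $4, $3, $5        | $0=0 $1=2 $2=4 $3=12 $4=1 $5=11 $6=14 $7=10
PC=1  ori   $1, $5, 13       | $0=0 $1=15 $2=4 $3=12 $4=1 $5=11 $6=14 $7=10
PC=2  add  $4, $3, $1        | $0=0 $1=15 $2=4 $3=12 $4=27 $5=11 $6=14 $7=10
PC=3  bne  $2, $1, L8        | $0=0 $1=15 $2=4 $3=12 $4=27 $5=11 $6=14 $7=10  [TAKEN]
PC=4  sub  $7, $3, $1        | $0=0 $1=15 $2=4 $3=12 $4=27 $5=11 $6=14 $7=65533
PC=8  sub  $2, $1, $1        | $0=0 $1=15 $2=0 $3=12 $4=27 $5=11 $6=14 $7=65533

6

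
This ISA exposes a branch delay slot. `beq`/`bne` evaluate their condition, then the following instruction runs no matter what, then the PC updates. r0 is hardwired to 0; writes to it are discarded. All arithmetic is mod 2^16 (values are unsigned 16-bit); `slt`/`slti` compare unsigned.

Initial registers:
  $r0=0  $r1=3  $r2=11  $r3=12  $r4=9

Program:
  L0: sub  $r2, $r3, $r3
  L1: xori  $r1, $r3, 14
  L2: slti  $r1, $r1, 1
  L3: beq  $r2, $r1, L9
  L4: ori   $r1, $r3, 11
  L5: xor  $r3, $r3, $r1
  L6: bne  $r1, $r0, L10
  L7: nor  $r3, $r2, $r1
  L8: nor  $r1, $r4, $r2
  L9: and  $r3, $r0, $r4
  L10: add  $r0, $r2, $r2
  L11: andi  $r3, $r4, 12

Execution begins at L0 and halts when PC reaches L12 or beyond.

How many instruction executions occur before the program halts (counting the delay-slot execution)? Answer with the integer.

8

PC=0  sub  $r2, $r3, $r3     | $r0=0 $r1=3 $r2=0 $r3=12 $r4=9
PC=1  xori  $r1, $r3, 14     | $r0=0 $r1=2 $r2=0 $r3=12 $r4=9
PC=2  slti  $r1, $r1, 1      | $r0=0 $r1=0 $r2=0 $r3=12 $r4=9
PC=3  beq  $r2, $r1, L9      | $r0=0 $r1=0 $r2=0 $r3=12 $r4=9  [TAKEN]
PC=4  ori   $r1, $r3, 11     | $r0=0 $r1=15 $r2=0 $r3=12 $r4=9
PC=9  and  $r3, $r0, $r4     | $r0=0 $r1=15 $r2=0 $r3=0 $r4=9
PC=10 add  $r0, $r2, $r2     | $r0=0 $r1=15 $r2=0 $r3=0 $r4=9
PC=11 andi  $r3, $r4, 12     | $r0=0 $r1=15 $r2=0 $r3=8 $r4=9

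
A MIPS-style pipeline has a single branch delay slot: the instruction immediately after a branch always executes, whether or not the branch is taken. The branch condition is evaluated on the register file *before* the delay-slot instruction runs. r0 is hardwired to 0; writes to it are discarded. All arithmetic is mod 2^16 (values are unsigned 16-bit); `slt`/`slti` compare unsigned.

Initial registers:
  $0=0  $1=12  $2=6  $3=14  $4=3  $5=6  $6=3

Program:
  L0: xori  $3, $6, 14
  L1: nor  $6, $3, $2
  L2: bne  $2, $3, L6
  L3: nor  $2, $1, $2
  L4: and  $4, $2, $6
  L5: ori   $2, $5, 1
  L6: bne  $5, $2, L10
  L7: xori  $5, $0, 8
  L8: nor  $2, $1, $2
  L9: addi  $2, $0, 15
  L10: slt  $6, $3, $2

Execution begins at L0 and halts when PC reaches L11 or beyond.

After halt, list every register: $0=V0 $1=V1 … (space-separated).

[0] xori  $3, $6, 14  →  {$0:0, $1:12, $2:6, $3:13, $4:3, $5:6, $6:3}
[1] nor  $6, $3, $2  →  {$0:0, $1:12, $2:6, $3:13, $4:3, $5:6, $6:65520}
[2] bne  $2, $3, L6  →  {$0:0, $1:12, $2:6, $3:13, $4:3, $5:6, $6:65520}  ⟨branch taken⟩
[3] nor  $2, $1, $2  →  {$0:0, $1:12, $2:65521, $3:13, $4:3, $5:6, $6:65520}
[6] bne  $5, $2, L10  →  {$0:0, $1:12, $2:65521, $3:13, $4:3, $5:6, $6:65520}  ⟨branch taken⟩
[7] xori  $5, $0, 8  →  {$0:0, $1:12, $2:65521, $3:13, $4:3, $5:8, $6:65520}
[10] slt  $6, $3, $2  →  {$0:0, $1:12, $2:65521, $3:13, $4:3, $5:8, $6:1}

$0=0 $1=12 $2=65521 $3=13 $4=3 $5=8 $6=1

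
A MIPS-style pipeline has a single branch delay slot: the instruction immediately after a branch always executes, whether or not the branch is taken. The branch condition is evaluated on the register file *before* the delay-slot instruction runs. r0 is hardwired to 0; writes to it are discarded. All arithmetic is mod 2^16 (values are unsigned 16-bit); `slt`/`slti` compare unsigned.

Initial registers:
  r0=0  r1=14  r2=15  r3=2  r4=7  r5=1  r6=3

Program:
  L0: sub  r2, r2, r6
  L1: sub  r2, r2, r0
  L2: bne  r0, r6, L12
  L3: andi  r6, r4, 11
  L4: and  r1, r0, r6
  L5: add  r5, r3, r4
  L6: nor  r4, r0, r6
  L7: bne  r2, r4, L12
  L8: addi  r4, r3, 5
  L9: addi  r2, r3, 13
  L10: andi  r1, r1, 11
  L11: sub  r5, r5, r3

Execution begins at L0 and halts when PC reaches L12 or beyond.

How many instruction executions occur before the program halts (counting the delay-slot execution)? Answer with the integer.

4

#0 sub  r2, r2, r6 ; 0/14/12/2/7/1/3
#1 sub  r2, r2, r0 ; 0/14/12/2/7/1/3
#2 bne  r0, r6, L12 ; 0/14/12/2/7/1/3 ; →target
#3 andi  r6, r4, 11 ; 0/14/12/2/7/1/3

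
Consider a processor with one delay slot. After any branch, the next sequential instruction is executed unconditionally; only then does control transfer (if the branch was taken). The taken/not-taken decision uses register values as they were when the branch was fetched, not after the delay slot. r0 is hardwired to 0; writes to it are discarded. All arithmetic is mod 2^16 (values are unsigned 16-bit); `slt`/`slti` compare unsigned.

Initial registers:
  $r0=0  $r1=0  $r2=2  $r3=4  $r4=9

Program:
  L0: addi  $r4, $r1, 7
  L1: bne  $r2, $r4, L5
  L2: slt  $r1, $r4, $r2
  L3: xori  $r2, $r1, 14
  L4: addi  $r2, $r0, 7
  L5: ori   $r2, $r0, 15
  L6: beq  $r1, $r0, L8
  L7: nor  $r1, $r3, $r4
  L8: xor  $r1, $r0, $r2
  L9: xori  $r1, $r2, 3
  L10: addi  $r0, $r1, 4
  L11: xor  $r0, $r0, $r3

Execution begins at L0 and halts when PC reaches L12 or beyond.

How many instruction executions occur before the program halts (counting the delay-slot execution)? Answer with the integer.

10

[0] addi  $r4, $r1, 7  →  {$r0:0, $r1:0, $r2:2, $r3:4, $r4:7}
[1] bne  $r2, $r4, L5  →  {$r0:0, $r1:0, $r2:2, $r3:4, $r4:7}  ⟨branch taken⟩
[2] slt  $r1, $r4, $r2  →  {$r0:0, $r1:0, $r2:2, $r3:4, $r4:7}
[5] ori   $r2, $r0, 15  →  {$r0:0, $r1:0, $r2:15, $r3:4, $r4:7}
[6] beq  $r1, $r0, L8  →  {$r0:0, $r1:0, $r2:15, $r3:4, $r4:7}  ⟨branch taken⟩
[7] nor  $r1, $r3, $r4  →  {$r0:0, $r1:65528, $r2:15, $r3:4, $r4:7}
[8] xor  $r1, $r0, $r2  →  {$r0:0, $r1:15, $r2:15, $r3:4, $r4:7}
[9] xori  $r1, $r2, 3  →  {$r0:0, $r1:12, $r2:15, $r3:4, $r4:7}
[10] addi  $r0, $r1, 4  →  {$r0:0, $r1:12, $r2:15, $r3:4, $r4:7}
[11] xor  $r0, $r0, $r3  →  {$r0:0, $r1:12, $r2:15, $r3:4, $r4:7}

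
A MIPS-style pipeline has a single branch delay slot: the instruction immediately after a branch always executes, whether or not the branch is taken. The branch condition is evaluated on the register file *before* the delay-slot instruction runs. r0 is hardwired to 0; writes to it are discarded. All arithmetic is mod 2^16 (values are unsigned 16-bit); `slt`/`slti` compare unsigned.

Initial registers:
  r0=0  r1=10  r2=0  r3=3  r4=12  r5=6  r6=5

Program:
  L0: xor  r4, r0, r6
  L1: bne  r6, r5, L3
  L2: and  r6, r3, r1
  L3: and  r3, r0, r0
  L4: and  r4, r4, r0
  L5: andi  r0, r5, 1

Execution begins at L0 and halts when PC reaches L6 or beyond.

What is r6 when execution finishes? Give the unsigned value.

2

#0 xor  r4, r0, r6 ; 0/10/0/3/5/6/5
#1 bne  r6, r5, L3 ; 0/10/0/3/5/6/5 ; →target
#2 and  r6, r3, r1 ; 0/10/0/3/5/6/2
#3 and  r3, r0, r0 ; 0/10/0/0/5/6/2
#4 and  r4, r4, r0 ; 0/10/0/0/0/6/2
#5 andi  r0, r5, 1 ; 0/10/0/0/0/6/2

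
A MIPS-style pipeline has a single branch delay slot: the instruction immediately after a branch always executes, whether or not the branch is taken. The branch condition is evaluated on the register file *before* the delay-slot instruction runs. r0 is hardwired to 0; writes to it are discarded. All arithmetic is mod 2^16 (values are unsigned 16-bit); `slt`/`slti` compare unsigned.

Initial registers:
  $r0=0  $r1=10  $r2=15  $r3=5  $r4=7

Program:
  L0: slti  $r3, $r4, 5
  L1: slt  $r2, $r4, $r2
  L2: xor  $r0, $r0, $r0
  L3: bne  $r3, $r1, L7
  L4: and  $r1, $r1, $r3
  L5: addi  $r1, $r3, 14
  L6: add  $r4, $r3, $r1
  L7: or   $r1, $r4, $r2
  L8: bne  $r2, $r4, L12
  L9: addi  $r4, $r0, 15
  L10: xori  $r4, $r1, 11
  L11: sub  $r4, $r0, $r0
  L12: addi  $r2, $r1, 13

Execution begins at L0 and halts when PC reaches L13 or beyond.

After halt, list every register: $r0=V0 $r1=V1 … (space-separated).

  step pc=0: slti  $r3, $r4, 5  regs=(0,10,15,0,7)
  step pc=1: slt  $r2, $r4, $r2  regs=(0,10,1,0,7)
  step pc=2: xor  $r0, $r0, $r0  regs=(0,10,1,0,7)
  step pc=3: bne  $r3, $r1, L7  cond=T  regs=(0,10,1,0,7)
  step pc=4: and  $r1, $r1, $r3  regs=(0,0,1,0,7)
  step pc=7: or   $r1, $r4, $r2  regs=(0,7,1,0,7)
  step pc=8: bne  $r2, $r4, L12  cond=T  regs=(0,7,1,0,7)
  step pc=9: addi  $r4, $r0, 15  regs=(0,7,1,0,15)
  step pc=12: addi  $r2, $r1, 13  regs=(0,7,20,0,15)

$r0=0 $r1=7 $r2=20 $r3=0 $r4=15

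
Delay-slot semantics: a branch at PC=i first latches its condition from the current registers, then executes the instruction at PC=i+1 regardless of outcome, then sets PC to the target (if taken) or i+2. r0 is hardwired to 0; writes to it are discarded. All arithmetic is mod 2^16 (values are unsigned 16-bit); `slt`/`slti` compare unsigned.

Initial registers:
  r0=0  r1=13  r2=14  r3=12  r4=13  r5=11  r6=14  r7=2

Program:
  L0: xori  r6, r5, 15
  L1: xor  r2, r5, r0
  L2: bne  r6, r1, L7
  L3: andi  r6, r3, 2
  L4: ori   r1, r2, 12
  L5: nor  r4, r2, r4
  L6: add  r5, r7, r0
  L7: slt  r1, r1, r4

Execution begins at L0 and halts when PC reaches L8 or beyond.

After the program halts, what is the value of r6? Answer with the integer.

0

[0] xori  r6, r5, 15  →  {r0:0, r1:13, r2:14, r3:12, r4:13, r5:11, r6:4, r7:2}
[1] xor  r2, r5, r0  →  {r0:0, r1:13, r2:11, r3:12, r4:13, r5:11, r6:4, r7:2}
[2] bne  r6, r1, L7  →  {r0:0, r1:13, r2:11, r3:12, r4:13, r5:11, r6:4, r7:2}  ⟨branch taken⟩
[3] andi  r6, r3, 2  →  {r0:0, r1:13, r2:11, r3:12, r4:13, r5:11, r6:0, r7:2}
[7] slt  r1, r1, r4  →  {r0:0, r1:0, r2:11, r3:12, r4:13, r5:11, r6:0, r7:2}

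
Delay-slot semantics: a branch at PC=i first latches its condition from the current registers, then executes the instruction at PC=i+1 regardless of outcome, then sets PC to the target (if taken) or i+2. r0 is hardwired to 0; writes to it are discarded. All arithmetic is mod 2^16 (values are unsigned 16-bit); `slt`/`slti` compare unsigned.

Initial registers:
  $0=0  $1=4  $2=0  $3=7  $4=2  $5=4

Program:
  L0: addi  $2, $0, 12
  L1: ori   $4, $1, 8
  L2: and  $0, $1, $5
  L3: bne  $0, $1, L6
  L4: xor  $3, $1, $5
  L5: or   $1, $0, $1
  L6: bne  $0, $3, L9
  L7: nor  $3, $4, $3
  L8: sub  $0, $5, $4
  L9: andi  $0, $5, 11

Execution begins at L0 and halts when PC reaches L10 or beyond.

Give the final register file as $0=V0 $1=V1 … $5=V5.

[0] addi  $2, $0, 12  →  {$0:0, $1:4, $2:12, $3:7, $4:2, $5:4}
[1] ori   $4, $1, 8  →  {$0:0, $1:4, $2:12, $3:7, $4:12, $5:4}
[2] and  $0, $1, $5  →  {$0:0, $1:4, $2:12, $3:7, $4:12, $5:4}
[3] bne  $0, $1, L6  →  {$0:0, $1:4, $2:12, $3:7, $4:12, $5:4}  ⟨branch taken⟩
[4] xor  $3, $1, $5  →  {$0:0, $1:4, $2:12, $3:0, $4:12, $5:4}
[6] bne  $0, $3, L9  →  {$0:0, $1:4, $2:12, $3:0, $4:12, $5:4}  ⟨branch fallthrough⟩
[7] nor  $3, $4, $3  →  {$0:0, $1:4, $2:12, $3:65523, $4:12, $5:4}
[8] sub  $0, $5, $4  →  {$0:0, $1:4, $2:12, $3:65523, $4:12, $5:4}
[9] andi  $0, $5, 11  →  {$0:0, $1:4, $2:12, $3:65523, $4:12, $5:4}

$0=0 $1=4 $2=12 $3=65523 $4=12 $5=4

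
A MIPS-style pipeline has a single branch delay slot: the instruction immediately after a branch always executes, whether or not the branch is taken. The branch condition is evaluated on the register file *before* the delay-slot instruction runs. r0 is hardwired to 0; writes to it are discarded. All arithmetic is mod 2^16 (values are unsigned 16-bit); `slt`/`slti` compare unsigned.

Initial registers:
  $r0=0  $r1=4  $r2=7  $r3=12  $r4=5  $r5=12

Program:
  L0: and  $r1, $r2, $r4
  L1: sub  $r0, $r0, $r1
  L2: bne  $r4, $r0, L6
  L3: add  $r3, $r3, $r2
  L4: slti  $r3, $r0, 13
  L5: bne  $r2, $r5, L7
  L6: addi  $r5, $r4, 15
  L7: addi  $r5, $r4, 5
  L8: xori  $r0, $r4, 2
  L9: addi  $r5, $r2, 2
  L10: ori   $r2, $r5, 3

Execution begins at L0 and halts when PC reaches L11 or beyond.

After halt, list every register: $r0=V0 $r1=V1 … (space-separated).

PC=0  and  $r1, $r2, $r4     | $r0=0 $r1=5 $r2=7 $r3=12 $r4=5 $r5=12
PC=1  sub  $r0, $r0, $r1     | $r0=0 $r1=5 $r2=7 $r3=12 $r4=5 $r5=12
PC=2  bne  $r4, $r0, L6      | $r0=0 $r1=5 $r2=7 $r3=12 $r4=5 $r5=12  [TAKEN]
PC=3  add  $r3, $r3, $r2     | $r0=0 $r1=5 $r2=7 $r3=19 $r4=5 $r5=12
PC=6  addi  $r5, $r4, 15     | $r0=0 $r1=5 $r2=7 $r3=19 $r4=5 $r5=20
PC=7  addi  $r5, $r4, 5      | $r0=0 $r1=5 $r2=7 $r3=19 $r4=5 $r5=10
PC=8  xori  $r0, $r4, 2      | $r0=0 $r1=5 $r2=7 $r3=19 $r4=5 $r5=10
PC=9  addi  $r5, $r2, 2      | $r0=0 $r1=5 $r2=7 $r3=19 $r4=5 $r5=9
PC=10 ori   $r2, $r5, 3      | $r0=0 $r1=5 $r2=11 $r3=19 $r4=5 $r5=9

$r0=0 $r1=5 $r2=11 $r3=19 $r4=5 $r5=9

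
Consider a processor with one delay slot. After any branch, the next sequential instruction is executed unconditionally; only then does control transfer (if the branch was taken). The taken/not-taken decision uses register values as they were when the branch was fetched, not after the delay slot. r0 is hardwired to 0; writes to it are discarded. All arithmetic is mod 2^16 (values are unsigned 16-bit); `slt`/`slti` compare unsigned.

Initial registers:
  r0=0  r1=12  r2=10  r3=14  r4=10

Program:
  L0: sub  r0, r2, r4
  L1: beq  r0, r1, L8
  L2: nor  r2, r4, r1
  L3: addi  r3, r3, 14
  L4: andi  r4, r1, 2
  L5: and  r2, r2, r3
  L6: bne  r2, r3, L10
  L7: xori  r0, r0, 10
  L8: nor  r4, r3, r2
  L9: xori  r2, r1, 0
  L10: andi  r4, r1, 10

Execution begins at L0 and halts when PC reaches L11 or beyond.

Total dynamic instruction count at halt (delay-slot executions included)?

9

PC=0  sub  r0, r2, r4        | r0=0 r1=12 r2=10 r3=14 r4=10
PC=1  beq  r0, r1, L8        | r0=0 r1=12 r2=10 r3=14 r4=10  [not taken]
PC=2  nor  r2, r4, r1        | r0=0 r1=12 r2=65521 r3=14 r4=10
PC=3  addi  r3, r3, 14       | r0=0 r1=12 r2=65521 r3=28 r4=10
PC=4  andi  r4, r1, 2        | r0=0 r1=12 r2=65521 r3=28 r4=0
PC=5  and  r2, r2, r3        | r0=0 r1=12 r2=16 r3=28 r4=0
PC=6  bne  r2, r3, L10       | r0=0 r1=12 r2=16 r3=28 r4=0  [TAKEN]
PC=7  xori  r0, r0, 10       | r0=0 r1=12 r2=16 r3=28 r4=0
PC=10 andi  r4, r1, 10       | r0=0 r1=12 r2=16 r3=28 r4=8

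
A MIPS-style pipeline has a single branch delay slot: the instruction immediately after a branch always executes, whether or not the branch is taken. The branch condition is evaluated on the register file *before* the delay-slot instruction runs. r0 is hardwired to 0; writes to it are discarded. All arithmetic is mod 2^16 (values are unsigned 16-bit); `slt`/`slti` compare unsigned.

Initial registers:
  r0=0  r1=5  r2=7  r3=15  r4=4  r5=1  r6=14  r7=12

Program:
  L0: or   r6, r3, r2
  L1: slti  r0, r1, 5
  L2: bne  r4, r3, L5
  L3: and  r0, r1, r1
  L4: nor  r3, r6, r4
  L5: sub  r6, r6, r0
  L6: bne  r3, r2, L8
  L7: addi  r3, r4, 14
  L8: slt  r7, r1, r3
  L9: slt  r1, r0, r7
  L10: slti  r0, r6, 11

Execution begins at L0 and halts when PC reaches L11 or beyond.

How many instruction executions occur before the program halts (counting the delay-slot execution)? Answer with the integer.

PC=0  or   r6, r3, r2        | r0=0 r1=5 r2=7 r3=15 r4=4 r5=1 r6=15 r7=12
PC=1  slti  r0, r1, 5        | r0=0 r1=5 r2=7 r3=15 r4=4 r5=1 r6=15 r7=12
PC=2  bne  r4, r3, L5        | r0=0 r1=5 r2=7 r3=15 r4=4 r5=1 r6=15 r7=12  [TAKEN]
PC=3  and  r0, r1, r1        | r0=0 r1=5 r2=7 r3=15 r4=4 r5=1 r6=15 r7=12
PC=5  sub  r6, r6, r0        | r0=0 r1=5 r2=7 r3=15 r4=4 r5=1 r6=15 r7=12
PC=6  bne  r3, r2, L8        | r0=0 r1=5 r2=7 r3=15 r4=4 r5=1 r6=15 r7=12  [TAKEN]
PC=7  addi  r3, r4, 14       | r0=0 r1=5 r2=7 r3=18 r4=4 r5=1 r6=15 r7=12
PC=8  slt  r7, r1, r3        | r0=0 r1=5 r2=7 r3=18 r4=4 r5=1 r6=15 r7=1
PC=9  slt  r1, r0, r7        | r0=0 r1=1 r2=7 r3=18 r4=4 r5=1 r6=15 r7=1
PC=10 slti  r0, r6, 11       | r0=0 r1=1 r2=7 r3=18 r4=4 r5=1 r6=15 r7=1

10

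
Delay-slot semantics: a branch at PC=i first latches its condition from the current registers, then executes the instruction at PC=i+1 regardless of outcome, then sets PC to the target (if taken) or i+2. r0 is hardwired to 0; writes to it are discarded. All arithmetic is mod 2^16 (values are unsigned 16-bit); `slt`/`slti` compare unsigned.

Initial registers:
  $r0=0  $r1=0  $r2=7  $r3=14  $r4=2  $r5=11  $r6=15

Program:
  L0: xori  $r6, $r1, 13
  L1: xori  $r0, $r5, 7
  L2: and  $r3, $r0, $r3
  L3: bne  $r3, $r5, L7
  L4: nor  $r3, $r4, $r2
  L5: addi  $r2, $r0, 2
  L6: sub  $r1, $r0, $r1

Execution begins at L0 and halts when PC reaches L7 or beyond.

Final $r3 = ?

65528

#0 xori  $r6, $r1, 13 ; 0/0/7/14/2/11/13
#1 xori  $r0, $r5, 7 ; 0/0/7/14/2/11/13
#2 and  $r3, $r0, $r3 ; 0/0/7/0/2/11/13
#3 bne  $r3, $r5, L7 ; 0/0/7/0/2/11/13 ; →target
#4 nor  $r3, $r4, $r2 ; 0/0/7/65528/2/11/13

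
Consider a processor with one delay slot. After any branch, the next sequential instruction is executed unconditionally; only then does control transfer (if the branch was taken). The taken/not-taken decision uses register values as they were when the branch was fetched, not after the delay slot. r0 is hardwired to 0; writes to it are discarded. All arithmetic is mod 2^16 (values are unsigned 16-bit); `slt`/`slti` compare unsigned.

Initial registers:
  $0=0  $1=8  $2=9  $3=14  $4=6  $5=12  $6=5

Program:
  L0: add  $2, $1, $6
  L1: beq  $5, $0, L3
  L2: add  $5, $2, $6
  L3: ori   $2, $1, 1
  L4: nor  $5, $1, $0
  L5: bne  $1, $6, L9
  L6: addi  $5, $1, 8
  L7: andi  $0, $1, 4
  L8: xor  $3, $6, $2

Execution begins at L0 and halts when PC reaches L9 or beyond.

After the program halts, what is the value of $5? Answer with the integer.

#0 add  $2, $1, $6 ; 0/8/13/14/6/12/5
#1 beq  $5, $0, L3 ; 0/8/13/14/6/12/5 ; →fallthru
#2 add  $5, $2, $6 ; 0/8/13/14/6/18/5
#3 ori   $2, $1, 1 ; 0/8/9/14/6/18/5
#4 nor  $5, $1, $0 ; 0/8/9/14/6/65527/5
#5 bne  $1, $6, L9 ; 0/8/9/14/6/65527/5 ; →target
#6 addi  $5, $1, 8 ; 0/8/9/14/6/16/5

16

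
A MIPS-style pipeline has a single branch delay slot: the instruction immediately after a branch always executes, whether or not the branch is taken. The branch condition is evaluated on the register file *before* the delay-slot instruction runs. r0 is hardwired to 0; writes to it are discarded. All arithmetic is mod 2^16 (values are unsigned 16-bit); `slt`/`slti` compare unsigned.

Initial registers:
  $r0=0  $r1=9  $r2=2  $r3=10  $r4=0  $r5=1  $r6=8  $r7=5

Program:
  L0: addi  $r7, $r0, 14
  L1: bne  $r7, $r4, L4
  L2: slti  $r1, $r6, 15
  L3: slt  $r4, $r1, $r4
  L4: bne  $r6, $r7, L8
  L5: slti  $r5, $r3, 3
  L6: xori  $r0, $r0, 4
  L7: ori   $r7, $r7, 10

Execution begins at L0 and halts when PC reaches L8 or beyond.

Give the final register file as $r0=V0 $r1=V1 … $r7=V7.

$r0=0 $r1=1 $r2=2 $r3=10 $r4=0 $r5=0 $r6=8 $r7=14

#0 addi  $r7, $r0, 14 ; 0/9/2/10/0/1/8/14
#1 bne  $r7, $r4, L4 ; 0/9/2/10/0/1/8/14 ; →target
#2 slti  $r1, $r6, 15 ; 0/1/2/10/0/1/8/14
#4 bne  $r6, $r7, L8 ; 0/1/2/10/0/1/8/14 ; →target
#5 slti  $r5, $r3, 3 ; 0/1/2/10/0/0/8/14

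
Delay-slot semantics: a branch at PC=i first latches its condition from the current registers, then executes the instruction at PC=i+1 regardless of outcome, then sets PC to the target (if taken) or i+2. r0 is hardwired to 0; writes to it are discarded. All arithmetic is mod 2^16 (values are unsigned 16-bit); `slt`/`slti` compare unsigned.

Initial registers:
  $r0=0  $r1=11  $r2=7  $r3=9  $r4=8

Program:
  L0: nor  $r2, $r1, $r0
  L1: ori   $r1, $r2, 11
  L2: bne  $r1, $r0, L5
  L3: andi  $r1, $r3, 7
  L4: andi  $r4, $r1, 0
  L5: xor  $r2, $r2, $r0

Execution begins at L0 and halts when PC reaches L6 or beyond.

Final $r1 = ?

1

[0] nor  $r2, $r1, $r0  →  {$r0:0, $r1:11, $r2:65524, $r3:9, $r4:8}
[1] ori   $r1, $r2, 11  →  {$r0:0, $r1:65535, $r2:65524, $r3:9, $r4:8}
[2] bne  $r1, $r0, L5  →  {$r0:0, $r1:65535, $r2:65524, $r3:9, $r4:8}  ⟨branch taken⟩
[3] andi  $r1, $r3, 7  →  {$r0:0, $r1:1, $r2:65524, $r3:9, $r4:8}
[5] xor  $r2, $r2, $r0  →  {$r0:0, $r1:1, $r2:65524, $r3:9, $r4:8}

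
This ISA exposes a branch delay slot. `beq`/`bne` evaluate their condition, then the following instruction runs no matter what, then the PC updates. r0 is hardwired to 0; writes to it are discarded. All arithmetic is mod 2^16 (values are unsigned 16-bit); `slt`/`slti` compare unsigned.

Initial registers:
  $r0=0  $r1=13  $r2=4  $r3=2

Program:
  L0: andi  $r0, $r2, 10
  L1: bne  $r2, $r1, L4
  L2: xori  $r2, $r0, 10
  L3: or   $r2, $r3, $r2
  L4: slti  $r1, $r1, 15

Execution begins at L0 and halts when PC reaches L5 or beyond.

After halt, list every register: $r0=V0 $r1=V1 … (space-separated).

  step pc=0: andi  $r0, $r2, 10  regs=(0,13,4,2)
  step pc=1: bne  $r2, $r1, L4  cond=T  regs=(0,13,4,2)
  step pc=2: xori  $r2, $r0, 10  regs=(0,13,10,2)
  step pc=4: slti  $r1, $r1, 15  regs=(0,1,10,2)

$r0=0 $r1=1 $r2=10 $r3=2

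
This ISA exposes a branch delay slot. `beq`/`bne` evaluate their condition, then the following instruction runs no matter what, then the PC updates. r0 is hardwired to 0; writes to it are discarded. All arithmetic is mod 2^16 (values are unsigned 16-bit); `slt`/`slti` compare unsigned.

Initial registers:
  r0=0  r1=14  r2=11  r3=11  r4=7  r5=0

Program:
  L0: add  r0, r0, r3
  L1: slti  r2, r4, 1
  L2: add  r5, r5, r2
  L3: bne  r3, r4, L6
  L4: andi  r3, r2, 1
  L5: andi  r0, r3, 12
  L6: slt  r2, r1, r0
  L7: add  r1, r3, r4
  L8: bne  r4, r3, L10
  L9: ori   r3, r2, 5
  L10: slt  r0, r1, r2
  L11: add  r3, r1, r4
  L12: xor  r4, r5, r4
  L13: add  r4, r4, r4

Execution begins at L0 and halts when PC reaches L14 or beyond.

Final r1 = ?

7

  step pc=0: add  r0, r0, r3  regs=(0,14,11,11,7,0)
  step pc=1: slti  r2, r4, 1  regs=(0,14,0,11,7,0)
  step pc=2: add  r5, r5, r2  regs=(0,14,0,11,7,0)
  step pc=3: bne  r3, r4, L6  cond=T  regs=(0,14,0,11,7,0)
  step pc=4: andi  r3, r2, 1  regs=(0,14,0,0,7,0)
  step pc=6: slt  r2, r1, r0  regs=(0,14,0,0,7,0)
  step pc=7: add  r1, r3, r4  regs=(0,7,0,0,7,0)
  step pc=8: bne  r4, r3, L10  cond=T  regs=(0,7,0,0,7,0)
  step pc=9: ori   r3, r2, 5  regs=(0,7,0,5,7,0)
  step pc=10: slt  r0, r1, r2  regs=(0,7,0,5,7,0)
  step pc=11: add  r3, r1, r4  regs=(0,7,0,14,7,0)
  step pc=12: xor  r4, r5, r4  regs=(0,7,0,14,7,0)
  step pc=13: add  r4, r4, r4  regs=(0,7,0,14,14,0)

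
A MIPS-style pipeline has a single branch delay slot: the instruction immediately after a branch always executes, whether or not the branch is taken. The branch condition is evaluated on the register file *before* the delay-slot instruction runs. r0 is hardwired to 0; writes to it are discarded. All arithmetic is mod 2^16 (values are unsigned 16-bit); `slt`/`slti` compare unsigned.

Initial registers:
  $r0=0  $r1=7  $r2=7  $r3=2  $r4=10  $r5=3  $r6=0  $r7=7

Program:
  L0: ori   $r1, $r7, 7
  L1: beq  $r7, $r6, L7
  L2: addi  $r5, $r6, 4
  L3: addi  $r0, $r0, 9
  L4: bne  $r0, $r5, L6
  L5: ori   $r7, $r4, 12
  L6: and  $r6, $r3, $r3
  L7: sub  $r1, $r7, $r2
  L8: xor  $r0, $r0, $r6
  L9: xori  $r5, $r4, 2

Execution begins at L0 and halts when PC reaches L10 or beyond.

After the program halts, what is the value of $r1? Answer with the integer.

PC=0  ori   $r1, $r7, 7      | $r0=0 $r1=7 $r2=7 $r3=2 $r4=10 $r5=3 $r6=0 $r7=7
PC=1  beq  $r7, $r6, L7      | $r0=0 $r1=7 $r2=7 $r3=2 $r4=10 $r5=3 $r6=0 $r7=7  [not taken]
PC=2  addi  $r5, $r6, 4      | $r0=0 $r1=7 $r2=7 $r3=2 $r4=10 $r5=4 $r6=0 $r7=7
PC=3  addi  $r0, $r0, 9      | $r0=0 $r1=7 $r2=7 $r3=2 $r4=10 $r5=4 $r6=0 $r7=7
PC=4  bne  $r0, $r5, L6      | $r0=0 $r1=7 $r2=7 $r3=2 $r4=10 $r5=4 $r6=0 $r7=7  [TAKEN]
PC=5  ori   $r7, $r4, 12     | $r0=0 $r1=7 $r2=7 $r3=2 $r4=10 $r5=4 $r6=0 $r7=14
PC=6  and  $r6, $r3, $r3     | $r0=0 $r1=7 $r2=7 $r3=2 $r4=10 $r5=4 $r6=2 $r7=14
PC=7  sub  $r1, $r7, $r2     | $r0=0 $r1=7 $r2=7 $r3=2 $r4=10 $r5=4 $r6=2 $r7=14
PC=8  xor  $r0, $r0, $r6     | $r0=0 $r1=7 $r2=7 $r3=2 $r4=10 $r5=4 $r6=2 $r7=14
PC=9  xori  $r5, $r4, 2      | $r0=0 $r1=7 $r2=7 $r3=2 $r4=10 $r5=8 $r6=2 $r7=14

7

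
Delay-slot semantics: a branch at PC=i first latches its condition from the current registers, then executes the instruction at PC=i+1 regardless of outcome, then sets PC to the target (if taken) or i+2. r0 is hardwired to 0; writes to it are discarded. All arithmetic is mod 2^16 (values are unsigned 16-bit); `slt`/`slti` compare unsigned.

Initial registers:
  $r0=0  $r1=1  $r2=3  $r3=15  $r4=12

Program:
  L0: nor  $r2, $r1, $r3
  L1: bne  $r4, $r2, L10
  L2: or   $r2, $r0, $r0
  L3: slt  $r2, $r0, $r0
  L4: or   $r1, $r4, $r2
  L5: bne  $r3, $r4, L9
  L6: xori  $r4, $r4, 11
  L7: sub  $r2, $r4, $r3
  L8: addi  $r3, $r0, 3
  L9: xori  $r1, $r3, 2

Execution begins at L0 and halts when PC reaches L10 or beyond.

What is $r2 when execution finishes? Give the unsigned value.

0

#0 nor  $r2, $r1, $r3 ; 0/1/65520/15/12
#1 bne  $r4, $r2, L10 ; 0/1/65520/15/12 ; →target
#2 or   $r2, $r0, $r0 ; 0/1/0/15/12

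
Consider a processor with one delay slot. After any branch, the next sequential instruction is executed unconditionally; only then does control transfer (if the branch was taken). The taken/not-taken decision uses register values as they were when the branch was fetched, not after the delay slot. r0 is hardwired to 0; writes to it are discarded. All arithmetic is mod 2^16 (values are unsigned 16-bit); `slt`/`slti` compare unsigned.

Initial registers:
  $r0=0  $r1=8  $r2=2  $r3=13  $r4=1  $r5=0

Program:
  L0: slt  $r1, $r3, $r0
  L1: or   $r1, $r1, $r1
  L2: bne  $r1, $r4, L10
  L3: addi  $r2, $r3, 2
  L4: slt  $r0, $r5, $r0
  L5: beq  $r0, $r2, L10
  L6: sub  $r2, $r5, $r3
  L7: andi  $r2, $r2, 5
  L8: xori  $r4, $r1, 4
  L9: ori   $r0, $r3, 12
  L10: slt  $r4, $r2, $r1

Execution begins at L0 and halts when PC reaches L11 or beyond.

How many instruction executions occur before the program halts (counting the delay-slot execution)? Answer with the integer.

[0] slt  $r1, $r3, $r0  →  {$r0:0, $r1:0, $r2:2, $r3:13, $r4:1, $r5:0}
[1] or   $r1, $r1, $r1  →  {$r0:0, $r1:0, $r2:2, $r3:13, $r4:1, $r5:0}
[2] bne  $r1, $r4, L10  →  {$r0:0, $r1:0, $r2:2, $r3:13, $r4:1, $r5:0}  ⟨branch taken⟩
[3] addi  $r2, $r3, 2  →  {$r0:0, $r1:0, $r2:15, $r3:13, $r4:1, $r5:0}
[10] slt  $r4, $r2, $r1  →  {$r0:0, $r1:0, $r2:15, $r3:13, $r4:0, $r5:0}

5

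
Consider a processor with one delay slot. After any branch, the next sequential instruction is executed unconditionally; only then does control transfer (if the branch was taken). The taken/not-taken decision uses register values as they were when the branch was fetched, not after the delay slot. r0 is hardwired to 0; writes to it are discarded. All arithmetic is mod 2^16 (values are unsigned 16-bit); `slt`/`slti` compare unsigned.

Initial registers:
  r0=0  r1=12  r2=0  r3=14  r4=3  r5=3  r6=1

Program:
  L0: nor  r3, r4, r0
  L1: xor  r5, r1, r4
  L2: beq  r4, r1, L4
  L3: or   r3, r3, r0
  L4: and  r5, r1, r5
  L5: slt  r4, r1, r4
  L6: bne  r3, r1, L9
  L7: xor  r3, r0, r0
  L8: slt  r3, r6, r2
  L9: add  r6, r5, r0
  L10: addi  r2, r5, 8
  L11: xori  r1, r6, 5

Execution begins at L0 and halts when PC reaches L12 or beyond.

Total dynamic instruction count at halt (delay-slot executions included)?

#0 nor  r3, r4, r0 ; 0/12/0/65532/3/3/1
#1 xor  r5, r1, r4 ; 0/12/0/65532/3/15/1
#2 beq  r4, r1, L4 ; 0/12/0/65532/3/15/1 ; →fallthru
#3 or   r3, r3, r0 ; 0/12/0/65532/3/15/1
#4 and  r5, r1, r5 ; 0/12/0/65532/3/12/1
#5 slt  r4, r1, r4 ; 0/12/0/65532/0/12/1
#6 bne  r3, r1, L9 ; 0/12/0/65532/0/12/1 ; →target
#7 xor  r3, r0, r0 ; 0/12/0/0/0/12/1
#9 add  r6, r5, r0 ; 0/12/0/0/0/12/12
#10 addi  r2, r5, 8 ; 0/12/20/0/0/12/12
#11 xori  r1, r6, 5 ; 0/9/20/0/0/12/12

11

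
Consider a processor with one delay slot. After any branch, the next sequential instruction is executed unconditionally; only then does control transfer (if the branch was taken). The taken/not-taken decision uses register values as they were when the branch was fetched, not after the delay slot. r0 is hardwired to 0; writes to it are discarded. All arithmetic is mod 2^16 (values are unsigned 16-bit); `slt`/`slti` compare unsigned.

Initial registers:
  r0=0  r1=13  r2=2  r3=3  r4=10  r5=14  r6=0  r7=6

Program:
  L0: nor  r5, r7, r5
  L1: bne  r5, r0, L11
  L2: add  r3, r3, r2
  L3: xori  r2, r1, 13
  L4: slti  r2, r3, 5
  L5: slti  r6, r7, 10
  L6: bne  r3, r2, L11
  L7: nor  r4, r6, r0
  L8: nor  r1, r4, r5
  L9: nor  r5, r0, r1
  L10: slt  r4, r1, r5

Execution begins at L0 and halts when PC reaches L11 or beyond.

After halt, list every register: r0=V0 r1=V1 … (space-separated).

r0=0 r1=13 r2=2 r3=5 r4=10 r5=65521 r6=0 r7=6

#0 nor  r5, r7, r5 ; 0/13/2/3/10/65521/0/6
#1 bne  r5, r0, L11 ; 0/13/2/3/10/65521/0/6 ; →target
#2 add  r3, r3, r2 ; 0/13/2/5/10/65521/0/6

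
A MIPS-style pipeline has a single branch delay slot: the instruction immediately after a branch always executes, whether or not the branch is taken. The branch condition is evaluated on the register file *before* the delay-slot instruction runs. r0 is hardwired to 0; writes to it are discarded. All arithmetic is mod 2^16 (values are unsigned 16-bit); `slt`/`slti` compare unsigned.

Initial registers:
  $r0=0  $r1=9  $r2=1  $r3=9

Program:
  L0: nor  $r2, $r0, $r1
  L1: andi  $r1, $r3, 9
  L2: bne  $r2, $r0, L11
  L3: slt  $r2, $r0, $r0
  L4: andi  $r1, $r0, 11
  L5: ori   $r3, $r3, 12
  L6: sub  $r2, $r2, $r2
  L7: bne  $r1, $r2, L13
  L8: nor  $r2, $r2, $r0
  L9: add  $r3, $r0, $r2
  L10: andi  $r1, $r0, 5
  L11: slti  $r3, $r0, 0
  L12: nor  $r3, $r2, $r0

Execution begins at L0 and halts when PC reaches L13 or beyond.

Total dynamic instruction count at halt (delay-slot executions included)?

#0 nor  $r2, $r0, $r1 ; 0/9/65526/9
#1 andi  $r1, $r3, 9 ; 0/9/65526/9
#2 bne  $r2, $r0, L11 ; 0/9/65526/9 ; →target
#3 slt  $r2, $r0, $r0 ; 0/9/0/9
#11 slti  $r3, $r0, 0 ; 0/9/0/0
#12 nor  $r3, $r2, $r0 ; 0/9/0/65535

6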